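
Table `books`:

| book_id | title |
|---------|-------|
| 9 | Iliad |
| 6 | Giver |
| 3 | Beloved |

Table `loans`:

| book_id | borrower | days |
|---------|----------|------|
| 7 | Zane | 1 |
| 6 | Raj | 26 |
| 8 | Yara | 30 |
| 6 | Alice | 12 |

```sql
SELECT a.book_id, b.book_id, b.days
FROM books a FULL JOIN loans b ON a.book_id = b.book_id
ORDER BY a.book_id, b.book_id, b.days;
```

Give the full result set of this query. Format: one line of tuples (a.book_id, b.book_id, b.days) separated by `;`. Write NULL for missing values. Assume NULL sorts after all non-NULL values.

(3, NULL, NULL); (6, 6, 12); (6, 6, 26); (9, NULL, NULL); (NULL, 7, 1); (NULL, 8, 30)

FULL OUTER JOIN keeps every row from both sides; unmatched rows get NULL for the other side's columns.
Matching on a.book_id = b.book_id.
Matched pairs: 2; unmatched a rows kept: 2; unmatched b rows kept: 2.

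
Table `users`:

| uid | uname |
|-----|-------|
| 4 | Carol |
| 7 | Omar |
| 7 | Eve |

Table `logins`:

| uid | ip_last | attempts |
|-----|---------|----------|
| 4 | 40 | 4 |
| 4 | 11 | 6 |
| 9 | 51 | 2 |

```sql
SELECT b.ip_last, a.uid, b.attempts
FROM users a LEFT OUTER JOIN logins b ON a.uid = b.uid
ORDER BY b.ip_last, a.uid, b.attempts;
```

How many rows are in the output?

4

LEFT JOIN keeps every row from `users`; unmatched rows get NULL for `logins`'s columns.
Matching on a.uid = b.uid.
- uid=4: 2 matching b row(s), so 2 row(s) emitted.
- uid=7: no b row matches, row kept with b columns NULL.
- uid=7: no b row matches, row kept with b columns NULL.
Total: 2 matched + 2 padded = 4 rows.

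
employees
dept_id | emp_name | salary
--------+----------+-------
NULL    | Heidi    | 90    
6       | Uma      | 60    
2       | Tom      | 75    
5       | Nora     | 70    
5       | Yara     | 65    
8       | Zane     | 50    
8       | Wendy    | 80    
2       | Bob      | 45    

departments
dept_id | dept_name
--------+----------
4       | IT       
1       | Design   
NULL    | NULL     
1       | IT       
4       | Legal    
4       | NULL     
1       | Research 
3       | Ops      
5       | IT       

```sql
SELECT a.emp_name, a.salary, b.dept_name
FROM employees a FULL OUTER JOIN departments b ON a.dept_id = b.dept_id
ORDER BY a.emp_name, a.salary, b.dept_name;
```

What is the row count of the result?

16

FULL OUTER JOIN keeps every row from both sides; unmatched rows get NULL for the other side's columns.
Matching on a.dept_id = b.dept_id. A NULL in a compared column never satisfies the condition.
- a row (dept_id=NULL): no match → kept, b columns NULL.
- a row (dept_id=6): no match → kept, b columns NULL.
- a row (dept_id=2): no match → kept, b columns NULL.
- a row (dept_id=5): matches 1 b row(s) → 1 output row(s).
- a row (dept_id=5): matches 1 b row(s) → 1 output row(s).
- a row (dept_id=8): no match → kept, b columns NULL.
- a row (dept_id=8): no match → kept, b columns NULL.
- a row (dept_id=2): no match → kept, b columns NULL.
- plus 8 unmatched b row(s), each kept with NULL a columns.
Total: 2 matched + 14 padded = 16 rows.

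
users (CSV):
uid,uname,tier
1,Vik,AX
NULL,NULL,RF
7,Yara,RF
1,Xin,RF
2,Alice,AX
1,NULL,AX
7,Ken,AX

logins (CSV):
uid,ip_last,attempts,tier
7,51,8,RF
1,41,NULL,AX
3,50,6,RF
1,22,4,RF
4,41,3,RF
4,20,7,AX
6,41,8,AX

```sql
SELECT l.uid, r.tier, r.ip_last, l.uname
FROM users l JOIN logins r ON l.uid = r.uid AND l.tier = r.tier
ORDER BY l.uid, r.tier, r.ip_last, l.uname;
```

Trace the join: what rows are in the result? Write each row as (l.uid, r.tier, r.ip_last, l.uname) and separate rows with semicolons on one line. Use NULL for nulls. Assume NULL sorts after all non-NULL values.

INNER JOIN keeps only pairs where the ON condition holds.
Matching on l.uid = r.uid AND l.tier = r.tier. A NULL in a compared column never satisfies the condition.
- uid=1, tier=AX: 1 matching r row(s), so 1 row(s) emitted.
- uid=NULL, tier=RF: no matching r row, dropped.
- uid=7, tier=RF: 1 matching r row(s), so 1 row(s) emitted.
- uid=1, tier=RF: 1 matching r row(s), so 1 row(s) emitted.
- uid=2, tier=AX: no matching r row, dropped.
- uid=1, tier=AX: 1 matching r row(s), so 1 row(s) emitted.
- uid=7, tier=AX: no matching r row, dropped.
After projecting and ordering:
l.uid | r.tier | r.ip_last | l.uname
1 | AX | 41 | Vik
1 | AX | 41 | NULL
1 | RF | 22 | Xin
7 | RF | 51 | Yara

(1, AX, 41, Vik); (1, AX, 41, NULL); (1, RF, 22, Xin); (7, RF, 51, Yara)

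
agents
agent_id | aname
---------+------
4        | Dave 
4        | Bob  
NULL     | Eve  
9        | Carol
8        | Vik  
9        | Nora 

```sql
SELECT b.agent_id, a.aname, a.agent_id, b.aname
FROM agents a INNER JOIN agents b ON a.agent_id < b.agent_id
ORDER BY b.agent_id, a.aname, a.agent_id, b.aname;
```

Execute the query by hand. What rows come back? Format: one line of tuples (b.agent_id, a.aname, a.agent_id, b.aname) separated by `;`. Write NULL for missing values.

(8, Bob, 4, Vik); (8, Dave, 4, Vik); (9, Bob, 4, Carol); (9, Bob, 4, Nora); (9, Dave, 4, Carol); (9, Dave, 4, Nora); (9, Vik, 8, Carol); (9, Vik, 8, Nora)

INNER JOIN keeps only pairs where the ON condition holds.
Matching on a.agent_id < b.agent_id. A NULL in a compared column never satisfies the condition.
Matched pairs: 8.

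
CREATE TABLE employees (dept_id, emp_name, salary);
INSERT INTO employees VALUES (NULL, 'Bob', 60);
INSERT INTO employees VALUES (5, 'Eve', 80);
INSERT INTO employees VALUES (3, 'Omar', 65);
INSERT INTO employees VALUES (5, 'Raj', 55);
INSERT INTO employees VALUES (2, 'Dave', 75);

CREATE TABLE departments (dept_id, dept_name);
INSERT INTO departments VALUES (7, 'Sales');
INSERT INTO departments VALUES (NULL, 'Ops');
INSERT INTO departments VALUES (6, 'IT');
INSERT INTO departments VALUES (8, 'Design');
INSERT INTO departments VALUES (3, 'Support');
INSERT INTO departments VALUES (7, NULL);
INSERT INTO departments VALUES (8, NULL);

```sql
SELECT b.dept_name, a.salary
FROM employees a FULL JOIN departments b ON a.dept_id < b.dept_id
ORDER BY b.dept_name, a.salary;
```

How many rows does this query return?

FULL OUTER JOIN keeps every row from both sides; unmatched rows get NULL for the other side's columns.
Matching on a.dept_id < b.dept_id. A NULL in a compared column never satisfies the condition.
- dept_id=NULL: no b row matches, row kept with b columns NULL.
- dept_id=5: 5 matching b row(s), so 5 row(s) emitted.
- dept_id=3: 5 matching b row(s), so 5 row(s) emitted.
- dept_id=5: 5 matching b row(s), so 5 row(s) emitted.
- dept_id=2: 6 matching b row(s), so 6 row(s) emitted.
- 1 b row(s) had no a match → kept, a columns NULL.
Total: 21 matched + 2 padded = 23 rows.

23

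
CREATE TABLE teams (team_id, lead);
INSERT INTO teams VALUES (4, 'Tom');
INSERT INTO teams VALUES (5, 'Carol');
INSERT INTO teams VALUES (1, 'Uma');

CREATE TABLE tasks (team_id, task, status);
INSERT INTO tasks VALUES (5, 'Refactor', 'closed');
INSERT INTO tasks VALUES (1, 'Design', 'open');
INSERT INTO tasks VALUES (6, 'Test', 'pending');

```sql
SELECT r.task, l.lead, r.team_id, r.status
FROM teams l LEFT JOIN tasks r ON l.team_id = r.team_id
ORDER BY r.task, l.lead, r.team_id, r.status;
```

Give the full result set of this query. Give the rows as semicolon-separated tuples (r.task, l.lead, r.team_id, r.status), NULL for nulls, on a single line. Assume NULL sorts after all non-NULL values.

(Design, Uma, 1, open); (Refactor, Carol, 5, closed); (NULL, Tom, NULL, NULL)

LEFT JOIN keeps every row from `teams`; unmatched rows get NULL for `tasks`'s columns.
Matching on l.team_id = r.team_id.
- team_id=4: no r row matches, row kept with r columns NULL.
- team_id=5: 1 matching r row(s), so 1 row(s) emitted.
- team_id=1: 1 matching r row(s), so 1 row(s) emitted.
After projecting and ordering:
r.task | l.lead | r.team_id | r.status
Design | Uma | 1 | open
Refactor | Carol | 5 | closed
NULL | Tom | NULL | NULL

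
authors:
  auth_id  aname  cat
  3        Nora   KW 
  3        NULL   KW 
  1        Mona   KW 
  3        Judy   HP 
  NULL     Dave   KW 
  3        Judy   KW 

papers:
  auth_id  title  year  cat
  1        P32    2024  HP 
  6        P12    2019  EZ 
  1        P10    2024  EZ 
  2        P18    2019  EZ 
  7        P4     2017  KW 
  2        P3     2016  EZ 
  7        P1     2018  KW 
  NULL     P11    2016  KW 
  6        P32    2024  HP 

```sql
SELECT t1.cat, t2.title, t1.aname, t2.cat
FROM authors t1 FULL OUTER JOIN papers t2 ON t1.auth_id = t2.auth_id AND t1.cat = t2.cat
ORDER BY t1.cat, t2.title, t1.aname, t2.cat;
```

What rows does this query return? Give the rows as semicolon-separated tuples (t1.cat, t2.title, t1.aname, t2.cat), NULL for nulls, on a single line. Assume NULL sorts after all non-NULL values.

(HP, NULL, Judy, NULL); (KW, NULL, Dave, NULL); (KW, NULL, Judy, NULL); (KW, NULL, Mona, NULL); (KW, NULL, Nora, NULL); (KW, NULL, NULL, NULL); (NULL, P1, NULL, KW); (NULL, P10, NULL, EZ); (NULL, P11, NULL, KW); (NULL, P12, NULL, EZ); (NULL, P18, NULL, EZ); (NULL, P3, NULL, EZ); (NULL, P32, NULL, HP); (NULL, P32, NULL, HP); (NULL, P4, NULL, KW)

FULL OUTER JOIN keeps every row from both sides; unmatched rows get NULL for the other side's columns.
Matching on t1.auth_id = t2.auth_id AND t1.cat = t2.cat. A NULL in a compared column never satisfies the condition.
Matched pairs: 0; unmatched t1 rows kept: 6; unmatched t2 rows kept: 9.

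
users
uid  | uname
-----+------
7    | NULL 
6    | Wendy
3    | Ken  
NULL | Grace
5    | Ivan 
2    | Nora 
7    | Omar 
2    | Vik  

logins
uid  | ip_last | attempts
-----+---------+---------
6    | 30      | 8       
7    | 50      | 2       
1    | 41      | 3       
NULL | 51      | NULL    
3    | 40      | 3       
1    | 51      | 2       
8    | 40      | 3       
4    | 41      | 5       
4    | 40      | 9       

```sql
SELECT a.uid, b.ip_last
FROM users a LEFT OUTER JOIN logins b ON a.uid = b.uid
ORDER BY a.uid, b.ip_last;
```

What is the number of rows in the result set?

8

LEFT JOIN keeps every row from `users`; unmatched rows get NULL for `logins`'s columns.
Matching on a.uid = b.uid. A NULL in a compared column never satisfies the condition.
Matched pairs: 4; unmatched a rows kept: 4.
Total: 4 matched + 4 padded = 8 rows.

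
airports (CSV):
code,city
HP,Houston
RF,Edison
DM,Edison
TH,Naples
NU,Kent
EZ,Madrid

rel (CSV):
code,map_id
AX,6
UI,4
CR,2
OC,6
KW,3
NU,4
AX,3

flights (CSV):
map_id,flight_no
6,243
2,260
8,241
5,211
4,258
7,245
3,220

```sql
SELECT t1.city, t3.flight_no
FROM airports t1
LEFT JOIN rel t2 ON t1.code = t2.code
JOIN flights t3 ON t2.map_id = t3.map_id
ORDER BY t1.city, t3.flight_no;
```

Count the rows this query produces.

1

Evaluate left to right. First `airports t1 LEFT JOIN rel t2` on code: 6 row(s).
Then INNER JOIN `flights t3` on map_id: keep only rows whose t2.map_id appears in t3.
Result: 1 row(s).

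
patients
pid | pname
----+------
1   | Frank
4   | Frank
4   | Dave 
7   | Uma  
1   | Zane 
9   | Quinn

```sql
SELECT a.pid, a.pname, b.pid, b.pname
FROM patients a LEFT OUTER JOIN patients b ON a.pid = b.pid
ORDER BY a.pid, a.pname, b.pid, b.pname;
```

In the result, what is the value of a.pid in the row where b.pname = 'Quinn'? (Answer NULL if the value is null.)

LEFT JOIN keeps every row from `patients a`; unmatched rows get NULL for `patients b`'s columns.
Matching on a.pid = b.pid.
Matched pairs: 10; unmatched a rows kept: 0.

9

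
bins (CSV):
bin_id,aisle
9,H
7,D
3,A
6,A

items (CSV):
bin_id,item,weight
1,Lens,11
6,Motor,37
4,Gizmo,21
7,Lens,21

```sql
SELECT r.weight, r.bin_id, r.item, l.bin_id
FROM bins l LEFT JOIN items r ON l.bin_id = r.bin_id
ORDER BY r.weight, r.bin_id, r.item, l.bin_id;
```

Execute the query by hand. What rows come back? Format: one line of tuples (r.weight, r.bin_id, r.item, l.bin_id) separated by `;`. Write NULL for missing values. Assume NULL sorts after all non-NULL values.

(21, 7, Lens, 7); (37, 6, Motor, 6); (NULL, NULL, NULL, 3); (NULL, NULL, NULL, 9)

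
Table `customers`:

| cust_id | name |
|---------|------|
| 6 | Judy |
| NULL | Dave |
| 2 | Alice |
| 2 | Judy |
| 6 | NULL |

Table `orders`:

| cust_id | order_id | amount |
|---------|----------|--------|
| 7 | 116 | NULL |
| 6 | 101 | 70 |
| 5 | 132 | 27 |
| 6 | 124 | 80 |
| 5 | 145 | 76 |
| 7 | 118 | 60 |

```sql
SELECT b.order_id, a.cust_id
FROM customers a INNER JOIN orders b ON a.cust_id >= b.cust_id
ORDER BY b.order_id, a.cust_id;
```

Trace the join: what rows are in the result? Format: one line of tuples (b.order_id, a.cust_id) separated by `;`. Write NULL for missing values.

INNER JOIN keeps only pairs where the ON condition holds.
Matching on a.cust_id >= b.cust_id. A NULL in a compared column never satisfies the condition.
Matched pairs: 8.

(101, 6); (101, 6); (124, 6); (124, 6); (132, 6); (132, 6); (145, 6); (145, 6)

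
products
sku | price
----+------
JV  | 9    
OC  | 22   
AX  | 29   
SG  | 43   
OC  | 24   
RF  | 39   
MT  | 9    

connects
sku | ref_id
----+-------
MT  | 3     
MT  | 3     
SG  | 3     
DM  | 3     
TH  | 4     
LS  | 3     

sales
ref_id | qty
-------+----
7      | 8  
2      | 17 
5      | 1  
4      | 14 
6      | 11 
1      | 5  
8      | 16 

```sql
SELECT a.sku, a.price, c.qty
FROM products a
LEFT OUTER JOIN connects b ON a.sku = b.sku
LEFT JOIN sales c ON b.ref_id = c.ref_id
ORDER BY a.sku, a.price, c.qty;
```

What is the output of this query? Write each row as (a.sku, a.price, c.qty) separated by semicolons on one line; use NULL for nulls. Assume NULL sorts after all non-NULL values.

Step 1 — a LEFT JOIN b on sku → 8 row(s).
Then LEFT JOIN `sales c` on ref_id: each of those 8 rows is kept; rows whose b.ref_id has no match in c get NULL for c's columns.

(AX, 29, NULL); (JV, 9, NULL); (MT, 9, NULL); (MT, 9, NULL); (OC, 22, NULL); (OC, 24, NULL); (RF, 39, NULL); (SG, 43, NULL)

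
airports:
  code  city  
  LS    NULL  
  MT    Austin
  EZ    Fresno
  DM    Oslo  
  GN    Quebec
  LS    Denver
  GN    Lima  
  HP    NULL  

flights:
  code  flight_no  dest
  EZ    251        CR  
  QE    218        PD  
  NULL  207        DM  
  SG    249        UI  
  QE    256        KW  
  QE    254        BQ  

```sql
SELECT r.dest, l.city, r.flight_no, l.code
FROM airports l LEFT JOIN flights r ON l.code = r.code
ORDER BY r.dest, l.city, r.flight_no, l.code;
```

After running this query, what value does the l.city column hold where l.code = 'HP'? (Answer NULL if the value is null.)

LEFT JOIN keeps every row from `airports`; unmatched rows get NULL for `flights`'s columns.
Matching on l.code = r.code. A NULL in a compared column never satisfies the condition.
- code=LS: no r row matches, row kept with r columns NULL.
- code=MT: no r row matches, row kept with r columns NULL.
- code=EZ: 1 matching r row(s), so 1 row(s) emitted.
- code=DM: no r row matches, row kept with r columns NULL.
- code=GN: no r row matches, row kept with r columns NULL.
- code=LS: no r row matches, row kept with r columns NULL.
- code=GN: no r row matches, row kept with r columns NULL.
- code=HP: no r row matches, row kept with r columns NULL.

NULL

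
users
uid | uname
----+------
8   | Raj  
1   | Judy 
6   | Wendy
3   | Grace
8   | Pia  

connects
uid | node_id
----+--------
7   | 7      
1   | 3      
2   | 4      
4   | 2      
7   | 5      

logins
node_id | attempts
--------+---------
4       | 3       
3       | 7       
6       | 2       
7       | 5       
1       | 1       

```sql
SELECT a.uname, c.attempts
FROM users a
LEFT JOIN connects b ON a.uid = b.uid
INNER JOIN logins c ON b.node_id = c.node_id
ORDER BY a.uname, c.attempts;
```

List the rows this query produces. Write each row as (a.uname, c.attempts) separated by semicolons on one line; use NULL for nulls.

(Judy, 7)

Joins associate left-to-right: users LEFT JOIN connects on uid gives 5 intermediate row(s).
Then INNER JOIN `logins c` on node_id: keep only rows whose b.node_id appears in c.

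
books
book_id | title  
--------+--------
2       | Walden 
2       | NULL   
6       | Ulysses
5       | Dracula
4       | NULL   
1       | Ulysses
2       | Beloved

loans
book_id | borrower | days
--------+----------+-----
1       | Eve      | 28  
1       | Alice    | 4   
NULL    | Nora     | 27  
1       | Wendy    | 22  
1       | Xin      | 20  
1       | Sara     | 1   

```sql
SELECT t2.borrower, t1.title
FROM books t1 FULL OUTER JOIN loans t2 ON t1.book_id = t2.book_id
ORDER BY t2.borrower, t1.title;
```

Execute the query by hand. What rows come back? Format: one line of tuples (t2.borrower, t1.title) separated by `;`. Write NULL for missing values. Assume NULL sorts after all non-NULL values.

(Alice, Ulysses); (Eve, Ulysses); (Nora, NULL); (Sara, Ulysses); (Wendy, Ulysses); (Xin, Ulysses); (NULL, Beloved); (NULL, Dracula); (NULL, Ulysses); (NULL, Walden); (NULL, NULL); (NULL, NULL)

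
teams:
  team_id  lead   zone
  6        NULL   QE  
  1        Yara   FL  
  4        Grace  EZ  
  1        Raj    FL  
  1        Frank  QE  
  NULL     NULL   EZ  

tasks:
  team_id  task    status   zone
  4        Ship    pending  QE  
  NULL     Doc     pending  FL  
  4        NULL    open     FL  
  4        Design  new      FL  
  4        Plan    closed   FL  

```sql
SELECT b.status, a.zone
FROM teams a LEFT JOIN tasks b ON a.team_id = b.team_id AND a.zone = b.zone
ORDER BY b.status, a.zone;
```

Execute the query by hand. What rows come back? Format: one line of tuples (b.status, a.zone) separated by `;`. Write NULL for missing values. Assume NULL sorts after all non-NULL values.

LEFT JOIN keeps every row from `teams`; unmatched rows get NULL for `tasks`'s columns.
Matching on a.team_id = b.team_id AND a.zone = b.zone. A NULL in a compared column never satisfies the condition.
Matched pairs: 0; unmatched a rows kept: 6.

(NULL, EZ); (NULL, EZ); (NULL, FL); (NULL, FL); (NULL, QE); (NULL, QE)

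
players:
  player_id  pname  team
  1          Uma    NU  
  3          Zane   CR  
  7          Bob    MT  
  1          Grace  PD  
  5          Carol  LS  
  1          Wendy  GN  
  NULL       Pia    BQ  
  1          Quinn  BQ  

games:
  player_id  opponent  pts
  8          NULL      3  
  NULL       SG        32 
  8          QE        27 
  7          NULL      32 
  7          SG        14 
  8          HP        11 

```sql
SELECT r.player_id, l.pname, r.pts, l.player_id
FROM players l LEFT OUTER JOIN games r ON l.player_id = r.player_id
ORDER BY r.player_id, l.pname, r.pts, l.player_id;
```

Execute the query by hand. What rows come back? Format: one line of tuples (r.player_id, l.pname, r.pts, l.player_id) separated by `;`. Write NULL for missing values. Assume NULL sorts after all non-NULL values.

(7, Bob, 14, 7); (7, Bob, 32, 7); (NULL, Carol, NULL, 5); (NULL, Grace, NULL, 1); (NULL, Pia, NULL, NULL); (NULL, Quinn, NULL, 1); (NULL, Uma, NULL, 1); (NULL, Wendy, NULL, 1); (NULL, Zane, NULL, 3)

LEFT JOIN keeps every row from `players`; unmatched rows get NULL for `games`'s columns.
Matching on l.player_id = r.player_id. A NULL in a compared column never satisfies the condition.
- l (player_id=1) has no partner → padded with NULL.
- l (player_id=3) has no partner → padded with NULL.
- l (player_id=7) pairs with 2 row(s) of r.
- l (player_id=1) has no partner → padded with NULL.
- l (player_id=5) has no partner → padded with NULL.
- l (player_id=1) has no partner → padded with NULL.
- l (player_id=NULL) has no partner → padded with NULL.
- l (player_id=1) has no partner → padded with NULL.
After projecting and ordering:
r.player_id | l.pname | r.pts | l.player_id
7 | Bob | 14 | 7
7 | Bob | 32 | 7
NULL | Carol | NULL | 5
NULL | Grace | NULL | 1
NULL | Pia | NULL | NULL
NULL | Quinn | NULL | 1
NULL | Uma | NULL | 1
NULL | Wendy | NULL | 1
NULL | Zane | NULL | 3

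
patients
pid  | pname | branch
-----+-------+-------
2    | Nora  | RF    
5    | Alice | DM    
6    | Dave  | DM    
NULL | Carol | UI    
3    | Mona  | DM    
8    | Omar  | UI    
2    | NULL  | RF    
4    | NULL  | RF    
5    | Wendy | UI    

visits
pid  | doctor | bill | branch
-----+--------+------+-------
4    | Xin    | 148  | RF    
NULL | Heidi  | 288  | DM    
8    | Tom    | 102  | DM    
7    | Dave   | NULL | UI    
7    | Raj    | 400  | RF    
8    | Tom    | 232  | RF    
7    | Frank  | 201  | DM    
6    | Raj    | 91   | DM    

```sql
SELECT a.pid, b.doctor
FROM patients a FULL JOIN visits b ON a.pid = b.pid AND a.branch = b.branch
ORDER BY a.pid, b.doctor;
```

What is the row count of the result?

15

FULL OUTER JOIN keeps every row from both sides; unmatched rows get NULL for the other side's columns.
Matching on a.pid = b.pid AND a.branch = b.branch. A NULL in a compared column never satisfies the condition.
Matched pairs: 2; unmatched a rows kept: 7; unmatched b rows kept: 6.
Total: 2 matched + 13 padded = 15 rows.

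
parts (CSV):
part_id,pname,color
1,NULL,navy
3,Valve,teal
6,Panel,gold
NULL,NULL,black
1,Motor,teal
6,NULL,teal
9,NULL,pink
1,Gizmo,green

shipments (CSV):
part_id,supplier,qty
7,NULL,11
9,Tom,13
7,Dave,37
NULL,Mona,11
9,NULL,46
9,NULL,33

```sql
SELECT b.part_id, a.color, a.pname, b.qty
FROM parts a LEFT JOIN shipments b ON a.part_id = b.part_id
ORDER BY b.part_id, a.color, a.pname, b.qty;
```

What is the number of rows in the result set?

LEFT JOIN keeps every row from `parts`; unmatched rows get NULL for `shipments`'s columns.
Matching on a.part_id = b.part_id. A NULL in a compared column never satisfies the condition.
- a (part_id=1) has no partner → padded with NULL.
- a (part_id=3) has no partner → padded with NULL.
- a (part_id=6) has no partner → padded with NULL.
- a (part_id=NULL) has no partner → padded with NULL.
- a (part_id=1) has no partner → padded with NULL.
- a (part_id=6) has no partner → padded with NULL.
- a (part_id=9) pairs with 3 row(s) of b.
- a (part_id=1) has no partner → padded with NULL.
Total: 3 matched + 7 padded = 10 rows.

10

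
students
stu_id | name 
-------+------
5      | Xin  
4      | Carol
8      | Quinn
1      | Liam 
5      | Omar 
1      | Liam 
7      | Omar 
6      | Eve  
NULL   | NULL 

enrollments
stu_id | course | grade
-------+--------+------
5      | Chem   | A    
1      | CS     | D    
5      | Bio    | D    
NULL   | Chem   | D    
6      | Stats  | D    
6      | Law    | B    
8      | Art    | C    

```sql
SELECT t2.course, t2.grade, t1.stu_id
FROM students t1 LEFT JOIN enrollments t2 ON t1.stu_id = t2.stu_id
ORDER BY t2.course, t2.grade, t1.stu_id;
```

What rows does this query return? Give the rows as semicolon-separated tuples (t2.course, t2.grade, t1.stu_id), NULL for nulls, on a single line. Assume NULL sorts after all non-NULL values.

(Art, C, 8); (Bio, D, 5); (Bio, D, 5); (CS, D, 1); (CS, D, 1); (Chem, A, 5); (Chem, A, 5); (Law, B, 6); (Stats, D, 6); (NULL, NULL, 4); (NULL, NULL, 7); (NULL, NULL, NULL)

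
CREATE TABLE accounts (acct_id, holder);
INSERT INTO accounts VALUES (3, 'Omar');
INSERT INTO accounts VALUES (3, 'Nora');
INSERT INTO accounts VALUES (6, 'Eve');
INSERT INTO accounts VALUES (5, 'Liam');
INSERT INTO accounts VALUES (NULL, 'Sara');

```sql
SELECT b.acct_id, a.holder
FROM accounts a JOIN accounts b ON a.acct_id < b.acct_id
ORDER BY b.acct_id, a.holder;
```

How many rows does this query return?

INNER JOIN keeps only pairs where the ON condition holds.
Matching on a.acct_id < b.acct_id. A NULL in a compared column never satisfies the condition.
- a (acct_id=3) pairs with 2 row(s) of b.
- a (acct_id=3) pairs with 2 row(s) of b.
- a (acct_id=6) has no partner → excluded.
- a (acct_id=5) pairs with 1 row(s) of b.
- a (acct_id=NULL) has no partner → excluded.
Total: 5 rows.

5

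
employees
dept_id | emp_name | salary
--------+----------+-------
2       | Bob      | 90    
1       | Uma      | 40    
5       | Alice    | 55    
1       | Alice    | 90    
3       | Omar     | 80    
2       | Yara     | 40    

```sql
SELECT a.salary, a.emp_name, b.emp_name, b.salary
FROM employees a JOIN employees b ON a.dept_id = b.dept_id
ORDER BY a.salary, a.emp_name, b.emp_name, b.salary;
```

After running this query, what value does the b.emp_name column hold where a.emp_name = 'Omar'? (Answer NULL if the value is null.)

Omar

INNER JOIN keeps only pairs where the ON condition holds.
Matching on a.dept_id = b.dept_id.
Matched pairs: 10.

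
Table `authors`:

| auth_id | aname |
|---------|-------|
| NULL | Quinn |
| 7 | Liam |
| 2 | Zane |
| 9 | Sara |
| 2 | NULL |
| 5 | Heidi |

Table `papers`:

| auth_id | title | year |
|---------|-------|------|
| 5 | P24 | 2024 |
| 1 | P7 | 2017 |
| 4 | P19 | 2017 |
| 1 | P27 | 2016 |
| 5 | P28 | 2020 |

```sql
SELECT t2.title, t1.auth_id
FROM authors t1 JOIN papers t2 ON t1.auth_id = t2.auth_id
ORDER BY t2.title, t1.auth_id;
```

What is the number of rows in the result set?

INNER JOIN keeps only pairs where the ON condition holds.
Matching on t1.auth_id = t2.auth_id. A NULL in a compared column never satisfies the condition.
- t1 (auth_id=NULL) has no partner → excluded.
- t1 (auth_id=7) has no partner → excluded.
- t1 (auth_id=2) has no partner → excluded.
- t1 (auth_id=9) has no partner → excluded.
- t1 (auth_id=2) has no partner → excluded.
- t1 (auth_id=5) pairs with 2 row(s) of t2.
Total: 2 rows.

2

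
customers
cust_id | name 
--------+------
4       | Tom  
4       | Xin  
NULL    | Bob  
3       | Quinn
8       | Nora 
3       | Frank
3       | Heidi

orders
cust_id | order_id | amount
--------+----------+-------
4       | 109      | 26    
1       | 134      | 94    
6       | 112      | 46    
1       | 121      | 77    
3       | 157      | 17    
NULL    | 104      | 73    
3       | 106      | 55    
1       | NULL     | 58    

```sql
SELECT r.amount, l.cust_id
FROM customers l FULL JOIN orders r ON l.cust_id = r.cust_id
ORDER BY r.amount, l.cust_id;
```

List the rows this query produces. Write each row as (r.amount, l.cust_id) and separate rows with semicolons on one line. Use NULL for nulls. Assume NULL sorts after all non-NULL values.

(17, 3); (17, 3); (17, 3); (26, 4); (26, 4); (46, NULL); (55, 3); (55, 3); (55, 3); (58, NULL); (73, NULL); (77, NULL); (94, NULL); (NULL, 8); (NULL, NULL)

FULL OUTER JOIN keeps every row from both sides; unmatched rows get NULL for the other side's columns.
Matching on l.cust_id = r.cust_id. A NULL in a compared column never satisfies the condition.
Matched pairs: 8; unmatched l rows kept: 2; unmatched r rows kept: 5.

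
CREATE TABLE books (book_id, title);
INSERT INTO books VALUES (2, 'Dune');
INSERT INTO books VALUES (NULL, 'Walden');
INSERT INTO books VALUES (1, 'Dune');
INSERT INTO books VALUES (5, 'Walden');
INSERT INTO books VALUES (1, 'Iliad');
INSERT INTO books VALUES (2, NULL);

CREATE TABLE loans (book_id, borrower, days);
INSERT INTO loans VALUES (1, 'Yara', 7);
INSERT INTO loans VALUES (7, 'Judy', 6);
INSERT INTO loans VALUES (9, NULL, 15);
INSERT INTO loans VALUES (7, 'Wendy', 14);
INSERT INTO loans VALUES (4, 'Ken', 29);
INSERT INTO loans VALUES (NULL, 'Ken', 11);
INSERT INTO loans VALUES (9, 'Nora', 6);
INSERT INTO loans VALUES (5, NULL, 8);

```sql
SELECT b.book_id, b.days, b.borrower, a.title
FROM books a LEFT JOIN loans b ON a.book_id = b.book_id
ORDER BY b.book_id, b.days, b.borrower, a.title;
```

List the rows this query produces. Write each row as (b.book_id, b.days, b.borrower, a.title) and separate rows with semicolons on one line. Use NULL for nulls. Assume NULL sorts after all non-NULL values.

LEFT JOIN keeps every row from `books`; unmatched rows get NULL for `loans`'s columns.
Matching on a.book_id = b.book_id. A NULL in a compared column never satisfies the condition.
Matched pairs: 3; unmatched a rows kept: 3.

(1, 7, Yara, Dune); (1, 7, Yara, Iliad); (5, 8, NULL, Walden); (NULL, NULL, NULL, Dune); (NULL, NULL, NULL, Walden); (NULL, NULL, NULL, NULL)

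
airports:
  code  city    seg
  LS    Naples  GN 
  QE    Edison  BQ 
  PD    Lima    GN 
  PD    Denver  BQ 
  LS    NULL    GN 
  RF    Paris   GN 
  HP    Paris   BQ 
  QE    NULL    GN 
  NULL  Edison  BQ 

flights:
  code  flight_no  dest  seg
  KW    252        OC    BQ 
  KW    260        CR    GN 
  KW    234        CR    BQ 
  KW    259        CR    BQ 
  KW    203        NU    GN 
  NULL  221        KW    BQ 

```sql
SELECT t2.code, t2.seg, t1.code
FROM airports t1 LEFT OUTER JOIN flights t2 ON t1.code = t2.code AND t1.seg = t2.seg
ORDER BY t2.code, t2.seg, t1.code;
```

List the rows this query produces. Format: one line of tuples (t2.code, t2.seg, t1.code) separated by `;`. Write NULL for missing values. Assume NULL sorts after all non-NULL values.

(NULL, NULL, HP); (NULL, NULL, LS); (NULL, NULL, LS); (NULL, NULL, PD); (NULL, NULL, PD); (NULL, NULL, QE); (NULL, NULL, QE); (NULL, NULL, RF); (NULL, NULL, NULL)

LEFT JOIN keeps every row from `airports`; unmatched rows get NULL for `flights`'s columns.
Matching on t1.code = t2.code AND t1.seg = t2.seg. A NULL in a compared column never satisfies the condition.
Matched pairs: 0; unmatched t1 rows kept: 9.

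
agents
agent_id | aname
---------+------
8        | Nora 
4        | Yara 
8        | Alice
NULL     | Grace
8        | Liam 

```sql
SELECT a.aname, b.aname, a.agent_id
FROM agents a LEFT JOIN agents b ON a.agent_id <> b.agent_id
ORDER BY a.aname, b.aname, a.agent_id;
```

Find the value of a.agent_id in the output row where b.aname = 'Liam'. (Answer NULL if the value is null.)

LEFT JOIN keeps every row from `agents a`; unmatched rows get NULL for `agents b`'s columns.
Matching on a.agent_id <> b.agent_id. A NULL in a compared column never satisfies the condition.
- a[0] agent_id=8 → 1 match(es) in b → 1 row(s).
- a[1] agent_id=4 → 3 match(es) in b → 3 row(s).
- a[2] agent_id=8 → 1 match(es) in b → 1 row(s).
- a[3] agent_id=NULL → no match; kept with NULLs on the b side.
- a[4] agent_id=8 → 1 match(es) in b → 1 row(s).

4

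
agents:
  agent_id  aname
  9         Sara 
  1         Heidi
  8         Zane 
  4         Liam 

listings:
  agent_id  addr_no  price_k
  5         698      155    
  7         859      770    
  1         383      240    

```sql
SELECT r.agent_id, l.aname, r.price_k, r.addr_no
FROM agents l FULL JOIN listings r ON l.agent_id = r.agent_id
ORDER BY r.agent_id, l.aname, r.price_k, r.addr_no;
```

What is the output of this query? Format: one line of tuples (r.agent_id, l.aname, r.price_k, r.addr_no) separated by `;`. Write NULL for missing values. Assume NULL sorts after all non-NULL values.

FULL OUTER JOIN keeps every row from both sides; unmatched rows get NULL for the other side's columns.
Matching on l.agent_id = r.agent_id.
- l row (agent_id=9): no match → kept, r columns NULL.
- l row (agent_id=1): matches 1 r row(s) → 1 output row(s).
- l row (agent_id=8): no match → kept, r columns NULL.
- l row (agent_id=4): no match → kept, r columns NULL.
- plus 2 unmatched r row(s), each kept with NULL l columns.
After projecting and ordering:
r.agent_id | l.aname | r.price_k | r.addr_no
1 | Heidi | 240 | 383
5 | NULL | 155 | 698
7 | NULL | 770 | 859
NULL | Liam | NULL | NULL
NULL | Sara | NULL | NULL
NULL | Zane | NULL | NULL

(1, Heidi, 240, 383); (5, NULL, 155, 698); (7, NULL, 770, 859); (NULL, Liam, NULL, NULL); (NULL, Sara, NULL, NULL); (NULL, Zane, NULL, NULL)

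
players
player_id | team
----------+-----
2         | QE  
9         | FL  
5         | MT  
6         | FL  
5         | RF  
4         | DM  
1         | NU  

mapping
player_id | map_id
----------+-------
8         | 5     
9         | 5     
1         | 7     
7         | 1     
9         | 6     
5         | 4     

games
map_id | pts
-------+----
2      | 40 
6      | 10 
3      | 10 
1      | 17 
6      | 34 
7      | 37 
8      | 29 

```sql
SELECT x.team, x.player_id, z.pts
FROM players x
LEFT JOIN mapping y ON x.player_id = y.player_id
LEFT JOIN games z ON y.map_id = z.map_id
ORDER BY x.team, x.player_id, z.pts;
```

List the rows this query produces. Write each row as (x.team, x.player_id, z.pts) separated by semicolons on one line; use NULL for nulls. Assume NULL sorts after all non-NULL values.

(DM, 4, NULL); (FL, 6, NULL); (FL, 9, 10); (FL, 9, 34); (FL, 9, NULL); (MT, 5, NULL); (NU, 1, 37); (QE, 2, NULL); (RF, 5, NULL)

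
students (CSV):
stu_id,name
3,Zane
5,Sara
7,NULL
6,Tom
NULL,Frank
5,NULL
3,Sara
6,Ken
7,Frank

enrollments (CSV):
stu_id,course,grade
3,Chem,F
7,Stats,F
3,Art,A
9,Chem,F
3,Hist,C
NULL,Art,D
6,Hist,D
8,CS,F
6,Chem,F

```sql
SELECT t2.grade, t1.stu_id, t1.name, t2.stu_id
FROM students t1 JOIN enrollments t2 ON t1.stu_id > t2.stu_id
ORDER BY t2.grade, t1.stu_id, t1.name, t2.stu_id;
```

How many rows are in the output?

INNER JOIN keeps only pairs where the ON condition holds.
Matching on t1.stu_id > t2.stu_id. A NULL in a compared column never satisfies the condition.
- t1[0] stu_id=3 → no match; dropped.
- t1[1] stu_id=5 → 3 match(es) in t2 → 3 row(s).
- t1[2] stu_id=7 → 5 match(es) in t2 → 5 row(s).
- t1[3] stu_id=6 → 3 match(es) in t2 → 3 row(s).
- t1[4] stu_id=NULL → no match; dropped.
- t1[5] stu_id=5 → 3 match(es) in t2 → 3 row(s).
- t1[6] stu_id=3 → no match; dropped.
- t1[7] stu_id=6 → 3 match(es) in t2 → 3 row(s).
- t1[8] stu_id=7 → 5 match(es) in t2 → 5 row(s).
Total: 22 rows.

22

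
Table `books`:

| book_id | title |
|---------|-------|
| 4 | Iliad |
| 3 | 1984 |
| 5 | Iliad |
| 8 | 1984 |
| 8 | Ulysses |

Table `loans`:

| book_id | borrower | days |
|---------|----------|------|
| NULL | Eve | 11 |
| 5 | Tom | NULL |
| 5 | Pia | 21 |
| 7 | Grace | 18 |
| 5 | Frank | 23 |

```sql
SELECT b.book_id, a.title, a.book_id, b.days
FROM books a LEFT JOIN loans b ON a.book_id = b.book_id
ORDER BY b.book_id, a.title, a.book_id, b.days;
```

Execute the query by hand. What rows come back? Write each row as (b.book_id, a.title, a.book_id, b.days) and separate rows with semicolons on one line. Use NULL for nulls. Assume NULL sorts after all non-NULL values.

LEFT JOIN keeps every row from `books`; unmatched rows get NULL for `loans`'s columns.
Matching on a.book_id = b.book_id. A NULL in a compared column never satisfies the condition.
- book_id=4: no b row matches, row kept with b columns NULL.
- book_id=3: no b row matches, row kept with b columns NULL.
- book_id=5: 3 matching b row(s), so 3 row(s) emitted.
- book_id=8: no b row matches, row kept with b columns NULL.
- book_id=8: no b row matches, row kept with b columns NULL.
After projecting and ordering:
b.book_id | a.title | a.book_id | b.days
5 | Iliad | 5 | 21
5 | Iliad | 5 | 23
5 | Iliad | 5 | NULL
NULL | 1984 | 3 | NULL
NULL | 1984 | 8 | NULL
NULL | Iliad | 4 | NULL
NULL | Ulysses | 8 | NULL

(5, Iliad, 5, 21); (5, Iliad, 5, 23); (5, Iliad, 5, NULL); (NULL, 1984, 3, NULL); (NULL, 1984, 8, NULL); (NULL, Iliad, 4, NULL); (NULL, Ulysses, 8, NULL)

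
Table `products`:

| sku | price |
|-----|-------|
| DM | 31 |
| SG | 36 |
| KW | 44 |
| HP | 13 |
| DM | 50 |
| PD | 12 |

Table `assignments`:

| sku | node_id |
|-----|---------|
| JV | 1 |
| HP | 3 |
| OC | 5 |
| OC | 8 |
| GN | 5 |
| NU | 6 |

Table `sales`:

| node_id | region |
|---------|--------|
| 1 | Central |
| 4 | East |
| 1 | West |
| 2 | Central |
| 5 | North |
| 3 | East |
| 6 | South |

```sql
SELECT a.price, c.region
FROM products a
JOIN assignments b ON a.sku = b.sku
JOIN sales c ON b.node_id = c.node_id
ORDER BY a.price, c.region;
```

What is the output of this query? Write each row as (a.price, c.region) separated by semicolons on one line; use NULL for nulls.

Step 1 — a INNER JOIN b on sku → 1 row(s).
Then INNER JOIN `sales c` on node_id: keep only rows whose b.node_id appears in c.

(13, East)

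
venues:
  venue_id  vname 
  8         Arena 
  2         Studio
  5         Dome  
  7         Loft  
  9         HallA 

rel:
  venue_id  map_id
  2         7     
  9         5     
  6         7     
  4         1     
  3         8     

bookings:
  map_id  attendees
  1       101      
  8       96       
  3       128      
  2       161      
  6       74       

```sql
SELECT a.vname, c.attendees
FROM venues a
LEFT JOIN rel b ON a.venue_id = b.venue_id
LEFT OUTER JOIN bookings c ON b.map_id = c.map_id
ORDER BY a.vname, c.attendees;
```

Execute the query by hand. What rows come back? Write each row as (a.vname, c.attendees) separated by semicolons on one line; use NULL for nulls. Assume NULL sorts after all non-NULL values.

(Arena, NULL); (Dome, NULL); (HallA, NULL); (Loft, NULL); (Studio, NULL)

Joins associate left-to-right: venues LEFT JOIN rel on venue_id gives 5 intermediate row(s).
Then LEFT JOIN `bookings c` on map_id: each of those 5 rows is kept; rows whose b.map_id has no match in c get NULL for c's columns.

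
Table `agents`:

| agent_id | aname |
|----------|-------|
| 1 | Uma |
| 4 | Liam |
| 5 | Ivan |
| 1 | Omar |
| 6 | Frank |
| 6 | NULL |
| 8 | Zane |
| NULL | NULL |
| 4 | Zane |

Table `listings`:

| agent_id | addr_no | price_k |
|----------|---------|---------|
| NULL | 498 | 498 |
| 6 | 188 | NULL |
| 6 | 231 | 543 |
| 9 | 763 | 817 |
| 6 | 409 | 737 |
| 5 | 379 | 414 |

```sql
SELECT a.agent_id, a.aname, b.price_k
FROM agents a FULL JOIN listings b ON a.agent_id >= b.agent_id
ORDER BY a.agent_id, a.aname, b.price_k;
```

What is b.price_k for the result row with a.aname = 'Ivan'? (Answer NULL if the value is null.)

414

FULL OUTER JOIN keeps every row from both sides; unmatched rows get NULL for the other side's columns.
Matching on a.agent_id >= b.agent_id. A NULL in a compared column never satisfies the condition.
- a (agent_id=1) has no partner → padded with NULL.
- a (agent_id=4) has no partner → padded with NULL.
- a (agent_id=5) pairs with 1 row(s) of b.
- a (agent_id=1) has no partner → padded with NULL.
- a (agent_id=6) pairs with 4 row(s) of b.
- a (agent_id=6) pairs with 4 row(s) of b.
- a (agent_id=8) pairs with 4 row(s) of b.
- a (agent_id=NULL) has no partner → padded with NULL.
- a (agent_id=4) has no partner → padded with NULL.
- plus 2 unmatched b row(s), each kept with NULL a columns.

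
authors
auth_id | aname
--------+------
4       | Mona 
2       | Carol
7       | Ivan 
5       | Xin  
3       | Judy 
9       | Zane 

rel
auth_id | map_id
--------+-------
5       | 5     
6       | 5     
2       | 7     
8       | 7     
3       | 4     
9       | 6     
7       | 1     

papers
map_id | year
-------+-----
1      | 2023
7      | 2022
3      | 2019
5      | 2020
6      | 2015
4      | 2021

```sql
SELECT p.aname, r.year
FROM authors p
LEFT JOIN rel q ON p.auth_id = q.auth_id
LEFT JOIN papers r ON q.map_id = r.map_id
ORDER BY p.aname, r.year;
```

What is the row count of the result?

6

Joins associate left-to-right: authors LEFT JOIN rel on auth_id gives 6 intermediate row(s).
Then LEFT JOIN `papers r` on map_id: each of those 6 rows is kept; rows whose q.map_id has no match in r get NULL for r's columns.
Result: 6 row(s).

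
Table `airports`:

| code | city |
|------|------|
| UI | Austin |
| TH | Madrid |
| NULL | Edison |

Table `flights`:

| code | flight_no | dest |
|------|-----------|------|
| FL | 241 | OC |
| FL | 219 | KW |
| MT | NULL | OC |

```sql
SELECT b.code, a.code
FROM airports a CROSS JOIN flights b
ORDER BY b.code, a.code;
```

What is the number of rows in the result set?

9

CROSS JOIN pairs every row of `airports` with every row of `flights`: 3 × 3 = 9 rows.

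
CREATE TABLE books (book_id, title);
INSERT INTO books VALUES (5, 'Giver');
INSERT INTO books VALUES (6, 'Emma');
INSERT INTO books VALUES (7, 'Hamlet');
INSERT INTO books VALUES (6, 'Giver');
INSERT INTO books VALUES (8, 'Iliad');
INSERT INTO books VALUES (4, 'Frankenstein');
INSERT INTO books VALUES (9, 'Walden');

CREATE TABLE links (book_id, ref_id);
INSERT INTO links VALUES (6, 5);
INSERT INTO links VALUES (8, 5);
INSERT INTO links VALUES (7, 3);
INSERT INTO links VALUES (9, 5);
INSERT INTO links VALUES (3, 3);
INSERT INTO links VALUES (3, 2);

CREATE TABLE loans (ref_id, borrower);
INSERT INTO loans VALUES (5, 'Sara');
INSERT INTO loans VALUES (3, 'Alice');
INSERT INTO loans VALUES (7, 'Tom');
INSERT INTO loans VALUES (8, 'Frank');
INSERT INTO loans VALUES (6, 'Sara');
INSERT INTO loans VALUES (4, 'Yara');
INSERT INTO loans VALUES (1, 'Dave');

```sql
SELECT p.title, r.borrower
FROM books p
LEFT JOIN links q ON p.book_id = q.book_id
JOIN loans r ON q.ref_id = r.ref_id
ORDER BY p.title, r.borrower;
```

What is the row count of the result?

Joins associate left-to-right: books LEFT JOIN links on book_id gives 7 intermediate row(s).
Then INNER JOIN `loans r` on ref_id: keep only rows whose q.ref_id appears in r.
Result: 5 row(s).

5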